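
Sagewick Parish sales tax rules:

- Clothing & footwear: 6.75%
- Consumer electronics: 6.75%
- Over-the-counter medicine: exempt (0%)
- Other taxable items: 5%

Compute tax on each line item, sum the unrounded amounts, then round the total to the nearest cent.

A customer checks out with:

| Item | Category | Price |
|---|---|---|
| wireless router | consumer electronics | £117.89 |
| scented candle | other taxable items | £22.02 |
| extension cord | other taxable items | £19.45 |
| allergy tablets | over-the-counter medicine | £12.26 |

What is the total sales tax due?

£10.03

Wireless router £117.89: consumer electronics → 6.75% → £7.957575
Scented candle £22.02: other taxable items → 5% → £1.101
Extension cord £19.45: other taxable items → 5% → £0.9725
Allergy tablets £12.26: over-the-counter medicine → 0% → £0.00
Unrounded tax sum = £10.031075 → £10.03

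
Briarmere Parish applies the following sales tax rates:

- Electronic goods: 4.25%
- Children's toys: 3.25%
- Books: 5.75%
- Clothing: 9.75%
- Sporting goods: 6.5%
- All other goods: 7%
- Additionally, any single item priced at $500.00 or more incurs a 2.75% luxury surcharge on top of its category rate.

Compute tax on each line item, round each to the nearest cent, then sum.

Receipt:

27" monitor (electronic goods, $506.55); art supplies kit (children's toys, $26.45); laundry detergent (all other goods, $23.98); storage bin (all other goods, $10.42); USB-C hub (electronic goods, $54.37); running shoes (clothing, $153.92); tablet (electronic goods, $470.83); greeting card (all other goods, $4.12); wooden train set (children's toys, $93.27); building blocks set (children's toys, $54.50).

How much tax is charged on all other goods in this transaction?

Laundry detergent $23.98: all other goods → 7% → $1.68
Storage bin $10.42: all other goods → 7% → $0.73
Greeting card $4.12: all other goods → 7% → $0.29
Tax on all other goods = $1.68 + $0.73 + $0.29 = $2.70

$2.70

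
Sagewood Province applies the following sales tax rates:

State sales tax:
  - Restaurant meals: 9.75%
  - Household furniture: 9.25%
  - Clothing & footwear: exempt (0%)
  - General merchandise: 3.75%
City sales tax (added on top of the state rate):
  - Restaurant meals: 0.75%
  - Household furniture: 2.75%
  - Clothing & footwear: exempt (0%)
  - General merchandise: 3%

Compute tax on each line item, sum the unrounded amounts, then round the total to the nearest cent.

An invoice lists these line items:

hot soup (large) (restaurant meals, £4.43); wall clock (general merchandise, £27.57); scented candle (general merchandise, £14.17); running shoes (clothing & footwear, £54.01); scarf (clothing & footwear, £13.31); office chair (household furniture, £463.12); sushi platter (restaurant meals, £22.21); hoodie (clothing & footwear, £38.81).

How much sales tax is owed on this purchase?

Hot soup (large) £4.43: restaurant meals → 9.75% + 0.75% city = 10.5% → £0.46515
Wall clock £27.57: general merchandise → 3.75% + 3% city = 6.75% → £1.860975
Scented candle £14.17: general merchandise → 3.75% + 3% city = 6.75% → £0.956475
Running shoes £54.01: clothing & footwear → 0% + 0% city = 0% → £0.00
Scarf £13.31: clothing & footwear → 0% + 0% city = 0% → £0.00
Office chair £463.12: household furniture → 9.25% + 2.75% city = 12% → £55.5744
Sushi platter £22.21: restaurant meals → 9.75% + 0.75% city = 10.5% → £2.33205
Hoodie £38.81: clothing & footwear → 0% + 0% city = 0% → £0.00
Unrounded tax sum = £61.18905 → £61.19

£61.19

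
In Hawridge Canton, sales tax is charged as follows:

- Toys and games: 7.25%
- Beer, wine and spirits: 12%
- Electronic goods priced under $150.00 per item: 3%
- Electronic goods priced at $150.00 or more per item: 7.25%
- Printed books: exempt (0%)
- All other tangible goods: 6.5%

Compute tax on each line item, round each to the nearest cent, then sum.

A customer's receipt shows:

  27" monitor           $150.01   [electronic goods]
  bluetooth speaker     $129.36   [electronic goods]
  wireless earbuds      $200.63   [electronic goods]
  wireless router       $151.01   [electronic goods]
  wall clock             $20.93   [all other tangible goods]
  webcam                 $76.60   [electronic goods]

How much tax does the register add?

$43.92

27" monitor $150.01: electronic goods, $150.00 or more → 7.25% → $10.88
Bluetooth speaker $129.36: electronic goods, under $150.00 → 3% → $3.88
Wireless earbuds $200.63: electronic goods, $150.00 or more → 7.25% → $14.55
Wireless router $151.01: electronic goods, $150.00 or more → 7.25% → $10.95
Wall clock $20.93: all other tangible goods → 6.5% → $1.36
Webcam $76.60: electronic goods, under $150.00 → 3% → $2.30
Total tax = $10.88 + $3.88 + $14.55 + $10.95 + $1.36 + $2.30 = $43.92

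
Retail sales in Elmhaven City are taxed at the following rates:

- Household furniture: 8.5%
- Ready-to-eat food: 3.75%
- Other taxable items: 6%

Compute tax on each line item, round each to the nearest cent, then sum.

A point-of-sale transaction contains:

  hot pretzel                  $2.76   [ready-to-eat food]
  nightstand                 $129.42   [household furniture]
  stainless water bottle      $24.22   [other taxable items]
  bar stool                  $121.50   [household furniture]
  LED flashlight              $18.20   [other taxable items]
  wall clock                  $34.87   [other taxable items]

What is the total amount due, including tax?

$357.03

Hot pretzel $2.76: ready-to-eat food → 3.75% → $0.10
Nightstand $129.42: household furniture → 8.5% → $11.00
Stainless water bottle $24.22: other taxable items → 6% → $1.45
Bar stool $121.50: household furniture → 8.5% → $10.33
LED flashlight $18.20: other taxable items → 6% → $1.09
Wall clock $34.87: other taxable items → 6% → $2.09
Subtotal = $330.97; tax = $26.06; total due = $357.03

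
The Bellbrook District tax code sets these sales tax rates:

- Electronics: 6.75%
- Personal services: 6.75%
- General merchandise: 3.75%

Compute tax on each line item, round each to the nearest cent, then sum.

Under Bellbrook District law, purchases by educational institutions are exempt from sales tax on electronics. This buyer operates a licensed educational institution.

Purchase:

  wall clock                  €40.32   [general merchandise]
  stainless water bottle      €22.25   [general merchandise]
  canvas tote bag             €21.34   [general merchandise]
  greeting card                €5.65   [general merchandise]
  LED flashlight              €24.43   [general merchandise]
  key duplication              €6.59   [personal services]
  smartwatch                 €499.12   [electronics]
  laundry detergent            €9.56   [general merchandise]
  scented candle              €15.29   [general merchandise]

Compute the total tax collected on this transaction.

€5.64

Wall clock €40.32: general merchandise → 3.75% → €1.51
Stainless water bottle €22.25: general merchandise → 3.75% → €0.83
Canvas tote bag €21.34: general merchandise → 3.75% → €0.80
Greeting card €5.65: general merchandise → 3.75% → €0.21
LED flashlight €24.43: general merchandise → 3.75% → €0.92
Key duplication €6.59: personal services → 6.75% → €0.44
Smartwatch €499.12: electronics, buyer-exempt → 0% → €0.00
Laundry detergent €9.56: general merchandise → 3.75% → €0.36
Scented candle €15.29: general merchandise → 3.75% → €0.57
Total tax = €1.51 + €0.83 + €0.80 + €0.21 + €0.92 + €0.44 + €0.36 + €0.57 = €5.64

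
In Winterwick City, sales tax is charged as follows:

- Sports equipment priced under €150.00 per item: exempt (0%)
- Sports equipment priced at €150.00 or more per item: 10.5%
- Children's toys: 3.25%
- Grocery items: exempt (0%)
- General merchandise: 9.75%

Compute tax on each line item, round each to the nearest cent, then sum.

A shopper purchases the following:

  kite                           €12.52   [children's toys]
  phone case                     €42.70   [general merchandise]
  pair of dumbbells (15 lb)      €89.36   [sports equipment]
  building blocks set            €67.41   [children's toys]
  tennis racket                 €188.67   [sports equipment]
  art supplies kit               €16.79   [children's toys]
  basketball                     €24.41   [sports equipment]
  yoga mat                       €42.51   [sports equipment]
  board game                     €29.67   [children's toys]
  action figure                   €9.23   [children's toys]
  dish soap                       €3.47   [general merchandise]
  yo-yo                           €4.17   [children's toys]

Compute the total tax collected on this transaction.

Kite €12.52: children's toys → 3.25% → €0.41
Phone case €42.70: general merchandise → 9.75% → €4.16
Pair of dumbbells (15 lb) €89.36: sports equipment, under €150.00 → 0% → €0.00
Building blocks set €67.41: children's toys → 3.25% → €2.19
Tennis racket €188.67: sports equipment, €150.00 or more → 10.5% → €19.81
Art supplies kit €16.79: children's toys → 3.25% → €0.55
Basketball €24.41: sports equipment, under €150.00 → 0% → €0.00
Yoga mat €42.51: sports equipment, under €150.00 → 0% → €0.00
Board game €29.67: children's toys → 3.25% → €0.96
Action figure €9.23: children's toys → 3.25% → €0.30
Dish soap €3.47: general merchandise → 9.75% → €0.34
Yo-yo €4.17: children's toys → 3.25% → €0.14
Total tax = €0.41 + €4.16 + €2.19 + €19.81 + €0.55 + €0.96 + €0.30 + €0.34 + €0.14 = €28.86

€28.86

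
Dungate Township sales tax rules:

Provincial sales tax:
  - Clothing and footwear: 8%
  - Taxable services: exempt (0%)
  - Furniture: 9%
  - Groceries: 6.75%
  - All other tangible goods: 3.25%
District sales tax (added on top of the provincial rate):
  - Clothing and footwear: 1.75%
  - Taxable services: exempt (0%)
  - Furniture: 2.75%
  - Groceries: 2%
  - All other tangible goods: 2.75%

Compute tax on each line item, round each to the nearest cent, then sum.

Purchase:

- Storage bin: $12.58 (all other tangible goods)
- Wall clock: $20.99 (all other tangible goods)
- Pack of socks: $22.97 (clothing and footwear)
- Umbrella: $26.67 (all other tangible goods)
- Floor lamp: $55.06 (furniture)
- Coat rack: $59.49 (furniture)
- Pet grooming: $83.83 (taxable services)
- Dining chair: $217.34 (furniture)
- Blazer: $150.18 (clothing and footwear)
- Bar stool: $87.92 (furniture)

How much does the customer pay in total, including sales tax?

Storage bin $12.58: all other tangible goods → 3.25% + 2.75% district = 6% → $0.75
Wall clock $20.99: all other tangible goods → 3.25% + 2.75% district = 6% → $1.26
Pack of socks $22.97: clothing and footwear → 8% + 1.75% district = 9.75% → $2.24
Umbrella $26.67: all other tangible goods → 3.25% + 2.75% district = 6% → $1.60
Floor lamp $55.06: furniture → 9% + 2.75% district = 11.75% → $6.47
Coat rack $59.49: furniture → 9% + 2.75% district = 11.75% → $6.99
Pet grooming $83.83: taxable services → 0% + 0% district = 0% → $0.00
Dining chair $217.34: furniture → 9% + 2.75% district = 11.75% → $25.54
Blazer $150.18: clothing and footwear → 8% + 1.75% district = 9.75% → $14.64
Bar stool $87.92: furniture → 9% + 2.75% district = 11.75% → $10.33
Subtotal = $737.03; tax = $69.82; total due = $806.85

$806.85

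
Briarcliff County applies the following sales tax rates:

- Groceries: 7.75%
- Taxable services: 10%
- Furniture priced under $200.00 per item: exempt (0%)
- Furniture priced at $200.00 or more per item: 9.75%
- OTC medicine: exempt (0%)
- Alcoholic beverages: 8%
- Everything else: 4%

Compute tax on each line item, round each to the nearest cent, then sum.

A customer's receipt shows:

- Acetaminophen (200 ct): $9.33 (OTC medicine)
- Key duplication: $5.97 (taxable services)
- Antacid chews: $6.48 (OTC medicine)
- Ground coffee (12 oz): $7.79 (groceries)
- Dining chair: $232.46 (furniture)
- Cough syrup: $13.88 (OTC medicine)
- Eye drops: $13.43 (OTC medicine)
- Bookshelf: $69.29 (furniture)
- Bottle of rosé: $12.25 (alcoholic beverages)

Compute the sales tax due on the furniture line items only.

Dining chair $232.46: furniture, $200.00 or more → 9.75% → $22.66
Bookshelf $69.29: furniture, under $200.00 → 0% → $0.00
Tax on furniture = $22.66 + $0.00 = $22.66

$22.66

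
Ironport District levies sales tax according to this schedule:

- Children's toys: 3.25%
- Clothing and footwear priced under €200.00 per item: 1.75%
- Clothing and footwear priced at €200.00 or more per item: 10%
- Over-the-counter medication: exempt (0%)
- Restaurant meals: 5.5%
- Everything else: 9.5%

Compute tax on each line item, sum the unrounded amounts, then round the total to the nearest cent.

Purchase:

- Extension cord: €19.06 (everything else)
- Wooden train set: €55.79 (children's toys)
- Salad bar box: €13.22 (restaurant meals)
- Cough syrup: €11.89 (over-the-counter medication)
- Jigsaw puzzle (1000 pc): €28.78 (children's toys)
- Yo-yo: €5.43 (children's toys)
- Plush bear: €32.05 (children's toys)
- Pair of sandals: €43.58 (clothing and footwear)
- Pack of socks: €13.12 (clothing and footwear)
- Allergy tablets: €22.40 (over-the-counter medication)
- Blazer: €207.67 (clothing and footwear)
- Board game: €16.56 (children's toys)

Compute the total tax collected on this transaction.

€28.80

Extension cord €19.06: everything else → 9.5% → €1.8107
Wooden train set €55.79: children's toys → 3.25% → €1.813175
Salad bar box €13.22: restaurant meals → 5.5% → €0.7271
Cough syrup €11.89: over-the-counter medication → 0% → €0.00
Jigsaw puzzle (1000 pc) €28.78: children's toys → 3.25% → €0.93535
Yo-yo €5.43: children's toys → 3.25% → €0.176475
Plush bear €32.05: children's toys → 3.25% → €1.041625
Pair of sandals €43.58: clothing and footwear, under €200.00 → 1.75% → €0.76265
Pack of socks €13.12: clothing and footwear, under €200.00 → 1.75% → €0.2296
Allergy tablets €22.40: over-the-counter medication → 0% → €0.00
Blazer €207.67: clothing and footwear, €200.00 or more → 10% → €20.767
Board game €16.56: children's toys → 3.25% → €0.5382
Unrounded tax sum = €28.801875 → €28.80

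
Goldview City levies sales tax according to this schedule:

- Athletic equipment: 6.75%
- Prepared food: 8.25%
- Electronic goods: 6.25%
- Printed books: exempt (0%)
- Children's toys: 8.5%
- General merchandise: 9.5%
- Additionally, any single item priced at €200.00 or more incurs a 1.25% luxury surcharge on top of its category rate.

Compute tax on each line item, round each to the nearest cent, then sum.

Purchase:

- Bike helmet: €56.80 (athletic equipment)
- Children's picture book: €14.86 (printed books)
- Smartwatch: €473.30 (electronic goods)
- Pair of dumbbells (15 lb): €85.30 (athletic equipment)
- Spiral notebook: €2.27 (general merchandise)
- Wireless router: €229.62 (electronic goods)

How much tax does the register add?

€62.53

Bike helmet €56.80: athletic equipment → 6.75% → €3.83
Children's picture book €14.86: printed books → 0% → €0.00
Smartwatch €473.30: electronic goods → 6.25% + 1.25% surcharge = 7.5% → €35.50
Pair of dumbbells (15 lb) €85.30: athletic equipment → 6.75% → €5.76
Spiral notebook €2.27: general merchandise → 9.5% → €0.22
Wireless router €229.62: electronic goods → 6.25% + 1.25% surcharge = 7.5% → €17.22
Total tax = €3.83 + €35.50 + €5.76 + €0.22 + €17.22 = €62.53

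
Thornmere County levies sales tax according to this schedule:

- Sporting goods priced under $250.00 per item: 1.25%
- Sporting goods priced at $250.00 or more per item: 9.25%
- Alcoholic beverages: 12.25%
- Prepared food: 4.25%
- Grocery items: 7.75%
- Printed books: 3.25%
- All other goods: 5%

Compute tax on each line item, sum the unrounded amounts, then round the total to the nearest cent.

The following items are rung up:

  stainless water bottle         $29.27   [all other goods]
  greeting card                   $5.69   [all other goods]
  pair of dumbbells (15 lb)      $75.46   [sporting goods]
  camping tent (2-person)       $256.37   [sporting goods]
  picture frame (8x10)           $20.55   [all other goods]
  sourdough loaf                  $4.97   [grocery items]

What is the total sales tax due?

Stainless water bottle $29.27: all other goods → 5% → $1.4635
Greeting card $5.69: all other goods → 5% → $0.2845
Pair of dumbbells (15 lb) $75.46: sporting goods, under $250.00 → 1.25% → $0.94325
Camping tent (2-person) $256.37: sporting goods, $250.00 or more → 9.25% → $23.714225
Picture frame (8x10) $20.55: all other goods → 5% → $1.0275
Sourdough loaf $4.97: grocery items → 7.75% → $0.385175
Unrounded tax sum = $27.81815 → $27.82

$27.82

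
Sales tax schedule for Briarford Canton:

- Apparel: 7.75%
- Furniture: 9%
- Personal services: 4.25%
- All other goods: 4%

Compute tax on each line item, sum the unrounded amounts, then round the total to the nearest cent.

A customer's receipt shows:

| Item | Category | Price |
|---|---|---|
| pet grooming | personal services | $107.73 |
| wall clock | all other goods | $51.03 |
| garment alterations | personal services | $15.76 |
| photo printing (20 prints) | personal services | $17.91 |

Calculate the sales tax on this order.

Pet grooming $107.73: personal services → 4.25% → $4.578525
Wall clock $51.03: all other goods → 4% → $2.0412
Garment alterations $15.76: personal services → 4.25% → $0.6698
Photo printing (20 prints) $17.91: personal services → 4.25% → $0.761175
Unrounded tax sum = $8.0507 → $8.05

$8.05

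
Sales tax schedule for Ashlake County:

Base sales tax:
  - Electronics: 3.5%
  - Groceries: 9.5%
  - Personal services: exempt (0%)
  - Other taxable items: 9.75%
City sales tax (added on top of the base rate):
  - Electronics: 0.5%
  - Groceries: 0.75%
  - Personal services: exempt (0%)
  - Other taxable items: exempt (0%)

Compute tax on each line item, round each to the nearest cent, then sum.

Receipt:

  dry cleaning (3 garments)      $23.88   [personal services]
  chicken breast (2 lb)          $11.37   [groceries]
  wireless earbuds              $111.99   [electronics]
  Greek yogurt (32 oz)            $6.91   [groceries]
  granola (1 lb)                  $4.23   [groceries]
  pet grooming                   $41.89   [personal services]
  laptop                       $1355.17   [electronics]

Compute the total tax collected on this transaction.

Dry cleaning (3 garments) $23.88: personal services → 0% + 0% city = 0% → $0.00
Chicken breast (2 lb) $11.37: groceries → 9.5% + 0.75% city = 10.25% → $1.17
Wireless earbuds $111.99: electronics → 3.5% + 0.5% city = 4% → $4.48
Greek yogurt (32 oz) $6.91: groceries → 9.5% + 0.75% city = 10.25% → $0.71
Granola (1 lb) $4.23: groceries → 9.5% + 0.75% city = 10.25% → $0.43
Pet grooming $41.89: personal services → 0% + 0% city = 0% → $0.00
Laptop $1355.17: electronics → 3.5% + 0.5% city = 4% → $54.21
Total tax = $1.17 + $4.48 + $0.71 + $0.43 + $54.21 = $61.00

$61.00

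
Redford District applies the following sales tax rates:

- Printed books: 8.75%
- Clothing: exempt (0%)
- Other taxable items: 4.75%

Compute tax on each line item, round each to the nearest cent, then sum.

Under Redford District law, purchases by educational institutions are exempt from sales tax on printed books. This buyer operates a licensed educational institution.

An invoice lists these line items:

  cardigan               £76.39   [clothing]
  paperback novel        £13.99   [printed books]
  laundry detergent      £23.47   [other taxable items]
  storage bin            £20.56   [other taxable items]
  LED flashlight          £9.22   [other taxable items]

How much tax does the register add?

Cardigan £76.39: clothing → 0% → £0.00
Paperback novel £13.99: printed books, buyer-exempt → 0% → £0.00
Laundry detergent £23.47: other taxable items → 4.75% → £1.11
Storage bin £20.56: other taxable items → 4.75% → £0.98
LED flashlight £9.22: other taxable items → 4.75% → £0.44
Total tax = £1.11 + £0.98 + £0.44 = £2.53

£2.53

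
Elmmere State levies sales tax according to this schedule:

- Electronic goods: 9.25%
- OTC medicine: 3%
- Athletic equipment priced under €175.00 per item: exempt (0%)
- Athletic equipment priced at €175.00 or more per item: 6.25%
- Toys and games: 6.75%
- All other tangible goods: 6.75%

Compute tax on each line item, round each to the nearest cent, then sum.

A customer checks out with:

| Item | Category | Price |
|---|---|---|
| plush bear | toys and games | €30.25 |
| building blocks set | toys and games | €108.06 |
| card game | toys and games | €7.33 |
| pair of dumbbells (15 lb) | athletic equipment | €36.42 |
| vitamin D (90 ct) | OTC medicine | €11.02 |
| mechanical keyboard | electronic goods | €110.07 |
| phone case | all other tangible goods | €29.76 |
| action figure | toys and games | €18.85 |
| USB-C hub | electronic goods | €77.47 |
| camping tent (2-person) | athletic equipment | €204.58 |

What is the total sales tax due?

€43.57

Plush bear €30.25: toys and games → 6.75% → €2.04
Building blocks set €108.06: toys and games → 6.75% → €7.29
Card game €7.33: toys and games → 6.75% → €0.49
Pair of dumbbells (15 lb) €36.42: athletic equipment, under €175.00 → 0% → €0.00
Vitamin D (90 ct) €11.02: OTC medicine → 3% → €0.33
Mechanical keyboard €110.07: electronic goods → 9.25% → €10.18
Phone case €29.76: all other tangible goods → 6.75% → €2.01
Action figure €18.85: toys and games → 6.75% → €1.27
USB-C hub €77.47: electronic goods → 9.25% → €7.17
Camping tent (2-person) €204.58: athletic equipment, €175.00 or more → 6.25% → €12.79
Total tax = €2.04 + €7.29 + €0.49 + €0.33 + €10.18 + €2.01 + €1.27 + €7.17 + €12.79 = €43.57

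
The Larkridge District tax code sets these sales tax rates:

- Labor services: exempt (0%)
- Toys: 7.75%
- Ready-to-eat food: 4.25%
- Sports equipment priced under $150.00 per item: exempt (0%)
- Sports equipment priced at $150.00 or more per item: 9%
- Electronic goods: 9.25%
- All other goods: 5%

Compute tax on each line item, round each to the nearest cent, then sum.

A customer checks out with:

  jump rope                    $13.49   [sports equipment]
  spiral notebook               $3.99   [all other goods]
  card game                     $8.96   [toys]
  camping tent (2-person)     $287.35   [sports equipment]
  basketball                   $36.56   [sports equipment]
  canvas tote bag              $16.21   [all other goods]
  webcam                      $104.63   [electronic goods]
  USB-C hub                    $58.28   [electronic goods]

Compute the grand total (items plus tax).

Jump rope $13.49: sports equipment, under $150.00 → 0% → $0.00
Spiral notebook $3.99: all other goods → 5% → $0.20
Card game $8.96: toys → 7.75% → $0.69
Camping tent (2-person) $287.35: sports equipment, $150.00 or more → 9% → $25.86
Basketball $36.56: sports equipment, under $150.00 → 0% → $0.00
Canvas tote bag $16.21: all other goods → 5% → $0.81
Webcam $104.63: electronic goods → 9.25% → $9.68
USB-C hub $58.28: electronic goods → 9.25% → $5.39
Subtotal = $529.47; tax = $42.63; total due = $572.10

$572.10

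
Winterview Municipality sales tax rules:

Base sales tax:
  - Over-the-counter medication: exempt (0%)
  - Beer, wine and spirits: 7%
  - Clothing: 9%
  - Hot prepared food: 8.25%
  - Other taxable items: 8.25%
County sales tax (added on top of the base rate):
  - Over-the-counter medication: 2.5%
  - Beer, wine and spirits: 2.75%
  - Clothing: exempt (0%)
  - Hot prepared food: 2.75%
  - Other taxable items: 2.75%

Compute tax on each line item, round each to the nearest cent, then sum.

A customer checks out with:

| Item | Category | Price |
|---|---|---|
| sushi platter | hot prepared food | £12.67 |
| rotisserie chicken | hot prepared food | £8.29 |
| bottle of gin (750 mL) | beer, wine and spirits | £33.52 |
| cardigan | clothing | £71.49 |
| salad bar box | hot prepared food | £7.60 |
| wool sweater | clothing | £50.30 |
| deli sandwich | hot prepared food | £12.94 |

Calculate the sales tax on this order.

£18.79

Sushi platter £12.67: hot prepared food → 8.25% + 2.75% county = 11% → £1.39
Rotisserie chicken £8.29: hot prepared food → 8.25% + 2.75% county = 11% → £0.91
Bottle of gin (750 mL) £33.52: beer, wine and spirits → 7% + 2.75% county = 9.75% → £3.27
Cardigan £71.49: clothing → 9% + 0% county = 9% → £6.43
Salad bar box £7.60: hot prepared food → 8.25% + 2.75% county = 11% → £0.84
Wool sweater £50.30: clothing → 9% + 0% county = 9% → £4.53
Deli sandwich £12.94: hot prepared food → 8.25% + 2.75% county = 11% → £1.42
Total tax = £1.39 + £0.91 + £3.27 + £6.43 + £0.84 + £4.53 + £1.42 = £18.79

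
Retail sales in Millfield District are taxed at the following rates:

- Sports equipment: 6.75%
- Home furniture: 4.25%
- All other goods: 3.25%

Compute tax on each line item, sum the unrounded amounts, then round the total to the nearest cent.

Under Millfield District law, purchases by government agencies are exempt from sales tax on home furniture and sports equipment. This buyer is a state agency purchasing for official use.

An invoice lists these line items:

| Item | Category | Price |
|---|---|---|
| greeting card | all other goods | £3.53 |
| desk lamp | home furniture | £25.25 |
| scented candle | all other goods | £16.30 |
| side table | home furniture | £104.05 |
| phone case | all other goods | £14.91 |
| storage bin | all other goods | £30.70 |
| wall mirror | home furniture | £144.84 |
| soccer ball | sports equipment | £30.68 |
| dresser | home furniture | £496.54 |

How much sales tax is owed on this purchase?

Greeting card £3.53: all other goods → 3.25% → £0.114725
Desk lamp £25.25: home furniture, buyer-exempt → 0% → £0.00
Scented candle £16.30: all other goods → 3.25% → £0.52975
Side table £104.05: home furniture, buyer-exempt → 0% → £0.00
Phone case £14.91: all other goods → 3.25% → £0.484575
Storage bin £30.70: all other goods → 3.25% → £0.99775
Wall mirror £144.84: home furniture, buyer-exempt → 0% → £0.00
Soccer ball £30.68: sports equipment, buyer-exempt → 0% → £0.00
Dresser £496.54: home furniture, buyer-exempt → 0% → £0.00
Unrounded tax sum = £2.1268 → £2.13

£2.13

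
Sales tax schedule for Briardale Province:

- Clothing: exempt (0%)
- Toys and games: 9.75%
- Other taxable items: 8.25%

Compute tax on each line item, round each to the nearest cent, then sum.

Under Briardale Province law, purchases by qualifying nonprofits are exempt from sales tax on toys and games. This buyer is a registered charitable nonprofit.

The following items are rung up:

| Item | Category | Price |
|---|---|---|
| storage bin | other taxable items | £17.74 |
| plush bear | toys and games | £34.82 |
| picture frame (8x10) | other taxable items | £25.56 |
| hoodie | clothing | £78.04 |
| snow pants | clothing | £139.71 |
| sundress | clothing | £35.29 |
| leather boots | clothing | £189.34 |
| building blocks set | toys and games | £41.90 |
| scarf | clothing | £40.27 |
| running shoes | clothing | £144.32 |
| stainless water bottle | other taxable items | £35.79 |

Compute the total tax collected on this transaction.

£6.52

Storage bin £17.74: other taxable items → 8.25% → £1.46
Plush bear £34.82: toys and games, buyer-exempt → 0% → £0.00
Picture frame (8x10) £25.56: other taxable items → 8.25% → £2.11
Hoodie £78.04: clothing → 0% → £0.00
Snow pants £139.71: clothing → 0% → £0.00
Sundress £35.29: clothing → 0% → £0.00
Leather boots £189.34: clothing → 0% → £0.00
Building blocks set £41.90: toys and games, buyer-exempt → 0% → £0.00
Scarf £40.27: clothing → 0% → £0.00
Running shoes £144.32: clothing → 0% → £0.00
Stainless water bottle £35.79: other taxable items → 8.25% → £2.95
Total tax = £1.46 + £2.11 + £2.95 = £6.52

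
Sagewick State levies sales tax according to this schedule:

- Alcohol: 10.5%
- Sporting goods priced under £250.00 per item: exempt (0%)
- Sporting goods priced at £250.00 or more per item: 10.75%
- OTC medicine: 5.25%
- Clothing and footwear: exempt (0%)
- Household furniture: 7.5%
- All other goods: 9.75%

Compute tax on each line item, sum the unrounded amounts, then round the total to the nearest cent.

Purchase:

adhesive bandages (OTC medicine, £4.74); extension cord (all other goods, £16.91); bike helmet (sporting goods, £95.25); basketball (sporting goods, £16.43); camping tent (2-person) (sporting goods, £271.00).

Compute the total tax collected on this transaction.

£31.03

Adhesive bandages £4.74: OTC medicine → 5.25% → £0.24885
Extension cord £16.91: all other goods → 9.75% → £1.648725
Bike helmet £95.25: sporting goods, under £250.00 → 0% → £0.00
Basketball £16.43: sporting goods, under £250.00 → 0% → £0.00
Camping tent (2-person) £271.00: sporting goods, £250.00 or more → 10.75% → £29.1325
Unrounded tax sum = £31.030075 → £31.03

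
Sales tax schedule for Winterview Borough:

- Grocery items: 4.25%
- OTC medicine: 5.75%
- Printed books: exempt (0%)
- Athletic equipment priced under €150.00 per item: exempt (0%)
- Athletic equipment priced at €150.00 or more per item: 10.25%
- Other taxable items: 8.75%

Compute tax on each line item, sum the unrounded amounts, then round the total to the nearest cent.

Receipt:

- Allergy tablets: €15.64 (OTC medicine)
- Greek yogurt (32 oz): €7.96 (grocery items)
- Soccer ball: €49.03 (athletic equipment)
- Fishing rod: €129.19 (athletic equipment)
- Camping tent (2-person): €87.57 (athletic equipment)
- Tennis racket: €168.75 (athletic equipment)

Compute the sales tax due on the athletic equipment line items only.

€17.30

Soccer ball €49.03: athletic equipment, under €150.00 → 0% → €0.00
Fishing rod €129.19: athletic equipment, under €150.00 → 0% → €0.00
Camping tent (2-person) €87.57: athletic equipment, under €150.00 → 0% → €0.00
Tennis racket €168.75: athletic equipment, €150.00 or more → 10.25% → €17.296875
Tax on athletic equipment: unrounded sum = €17.296875 → €17.30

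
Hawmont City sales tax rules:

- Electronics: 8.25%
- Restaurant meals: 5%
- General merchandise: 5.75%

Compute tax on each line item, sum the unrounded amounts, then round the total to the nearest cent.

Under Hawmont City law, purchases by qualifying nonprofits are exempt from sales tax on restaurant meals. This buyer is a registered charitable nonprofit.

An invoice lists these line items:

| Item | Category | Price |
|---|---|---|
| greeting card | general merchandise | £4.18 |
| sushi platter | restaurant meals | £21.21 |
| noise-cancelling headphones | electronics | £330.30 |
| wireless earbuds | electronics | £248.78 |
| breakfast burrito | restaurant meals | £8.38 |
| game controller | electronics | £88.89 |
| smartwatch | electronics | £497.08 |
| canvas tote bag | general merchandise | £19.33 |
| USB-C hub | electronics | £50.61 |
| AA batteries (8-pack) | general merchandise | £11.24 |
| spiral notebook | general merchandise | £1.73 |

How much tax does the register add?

£102.39

Greeting card £4.18: general merchandise → 5.75% → £0.24035
Sushi platter £21.21: restaurant meals, buyer-exempt → 0% → £0.00
Noise-cancelling headphones £330.30: electronics → 8.25% → £27.24975
Wireless earbuds £248.78: electronics → 8.25% → £20.52435
Breakfast burrito £8.38: restaurant meals, buyer-exempt → 0% → £0.00
Game controller £88.89: electronics → 8.25% → £7.333425
Smartwatch £497.08: electronics → 8.25% → £41.0091
Canvas tote bag £19.33: general merchandise → 5.75% → £1.111475
USB-C hub £50.61: electronics → 8.25% → £4.175325
AA batteries (8-pack) £11.24: general merchandise → 5.75% → £0.6463
Spiral notebook £1.73: general merchandise → 5.75% → £0.099475
Unrounded tax sum = £102.38955 → £102.39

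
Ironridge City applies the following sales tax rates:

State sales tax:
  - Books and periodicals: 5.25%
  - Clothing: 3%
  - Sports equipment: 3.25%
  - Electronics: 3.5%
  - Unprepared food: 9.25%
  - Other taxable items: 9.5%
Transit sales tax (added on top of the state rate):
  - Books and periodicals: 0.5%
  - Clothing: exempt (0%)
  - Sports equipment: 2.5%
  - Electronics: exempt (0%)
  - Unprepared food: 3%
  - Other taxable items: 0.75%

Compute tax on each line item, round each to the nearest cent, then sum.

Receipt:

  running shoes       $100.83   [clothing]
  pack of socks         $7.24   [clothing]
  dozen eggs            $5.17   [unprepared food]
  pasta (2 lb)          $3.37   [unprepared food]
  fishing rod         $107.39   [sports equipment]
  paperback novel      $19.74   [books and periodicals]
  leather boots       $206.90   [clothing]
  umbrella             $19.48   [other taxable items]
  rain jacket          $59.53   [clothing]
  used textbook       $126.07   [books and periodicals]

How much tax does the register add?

Running shoes $100.83: clothing → 3% + 0% transit = 3% → $3.02
Pack of socks $7.24: clothing → 3% + 0% transit = 3% → $0.22
Dozen eggs $5.17: unprepared food → 9.25% + 3% transit = 12.25% → $0.63
Pasta (2 lb) $3.37: unprepared food → 9.25% + 3% transit = 12.25% → $0.41
Fishing rod $107.39: sports equipment → 3.25% + 2.5% transit = 5.75% → $6.17
Paperback novel $19.74: books and periodicals → 5.25% + 0.5% transit = 5.75% → $1.14
Leather boots $206.90: clothing → 3% + 0% transit = 3% → $6.21
Umbrella $19.48: other taxable items → 9.5% + 0.75% transit = 10.25% → $2.00
Rain jacket $59.53: clothing → 3% + 0% transit = 3% → $1.79
Used textbook $126.07: books and periodicals → 5.25% + 0.5% transit = 5.75% → $7.25
Total tax = $3.02 + $0.22 + $0.63 + $0.41 + $6.17 + $1.14 + $6.21 + $2.00 + $1.79 + $7.25 = $28.84

$28.84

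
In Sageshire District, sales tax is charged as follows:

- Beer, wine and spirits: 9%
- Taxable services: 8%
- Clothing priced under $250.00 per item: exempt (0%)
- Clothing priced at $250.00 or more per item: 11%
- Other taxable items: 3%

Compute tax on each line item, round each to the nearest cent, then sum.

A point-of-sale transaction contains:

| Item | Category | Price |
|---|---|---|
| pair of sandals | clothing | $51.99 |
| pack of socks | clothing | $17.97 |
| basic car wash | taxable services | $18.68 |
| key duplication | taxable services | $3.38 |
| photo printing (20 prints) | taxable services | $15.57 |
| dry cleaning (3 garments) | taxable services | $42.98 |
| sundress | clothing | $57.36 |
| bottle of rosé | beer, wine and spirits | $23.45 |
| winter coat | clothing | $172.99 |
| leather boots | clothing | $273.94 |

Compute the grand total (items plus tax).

Pair of sandals $51.99: clothing, under $250.00 → 0% → $0.00
Pack of socks $17.97: clothing, under $250.00 → 0% → $0.00
Basic car wash $18.68: taxable services → 8% → $1.49
Key duplication $3.38: taxable services → 8% → $0.27
Photo printing (20 prints) $15.57: taxable services → 8% → $1.25
Dry cleaning (3 garments) $42.98: taxable services → 8% → $3.44
Sundress $57.36: clothing, under $250.00 → 0% → $0.00
Bottle of rosé $23.45: beer, wine and spirits → 9% → $2.11
Winter coat $172.99: clothing, under $250.00 → 0% → $0.00
Leather boots $273.94: clothing, $250.00 or more → 11% → $30.13
Subtotal = $678.31; tax = $38.69; total due = $717.00

$717.00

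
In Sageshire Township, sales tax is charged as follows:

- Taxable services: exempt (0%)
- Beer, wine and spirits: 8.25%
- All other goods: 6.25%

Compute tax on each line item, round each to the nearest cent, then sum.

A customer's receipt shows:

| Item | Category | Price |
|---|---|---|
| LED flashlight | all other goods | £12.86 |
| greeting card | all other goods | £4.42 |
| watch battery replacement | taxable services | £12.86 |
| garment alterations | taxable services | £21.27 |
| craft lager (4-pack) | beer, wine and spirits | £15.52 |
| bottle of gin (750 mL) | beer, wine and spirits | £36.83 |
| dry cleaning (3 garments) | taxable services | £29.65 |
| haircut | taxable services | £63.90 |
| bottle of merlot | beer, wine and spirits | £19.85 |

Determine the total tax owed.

LED flashlight £12.86: all other goods → 6.25% → £0.80
Greeting card £4.42: all other goods → 6.25% → £0.28
Watch battery replacement £12.86: taxable services → 0% → £0.00
Garment alterations £21.27: taxable services → 0% → £0.00
Craft lager (4-pack) £15.52: beer, wine and spirits → 8.25% → £1.28
Bottle of gin (750 mL) £36.83: beer, wine and spirits → 8.25% → £3.04
Dry cleaning (3 garments) £29.65: taxable services → 0% → £0.00
Haircut £63.90: taxable services → 0% → £0.00
Bottle of merlot £19.85: beer, wine and spirits → 8.25% → £1.64
Total tax = £0.80 + £0.28 + £1.28 + £3.04 + £1.64 = £7.04

£7.04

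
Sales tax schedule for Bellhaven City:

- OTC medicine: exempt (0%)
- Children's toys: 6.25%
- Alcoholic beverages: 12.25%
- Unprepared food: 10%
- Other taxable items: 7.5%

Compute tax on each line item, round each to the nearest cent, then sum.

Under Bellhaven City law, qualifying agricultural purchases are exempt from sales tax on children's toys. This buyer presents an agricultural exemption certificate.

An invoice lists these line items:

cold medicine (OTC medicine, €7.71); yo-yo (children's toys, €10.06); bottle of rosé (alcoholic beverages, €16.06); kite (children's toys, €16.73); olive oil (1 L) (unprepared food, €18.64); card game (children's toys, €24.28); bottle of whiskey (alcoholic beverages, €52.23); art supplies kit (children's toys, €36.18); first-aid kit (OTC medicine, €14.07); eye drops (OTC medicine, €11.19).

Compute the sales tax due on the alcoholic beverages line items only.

Bottle of rosé €16.06: alcoholic beverages → 12.25% → €1.97
Bottle of whiskey €52.23: alcoholic beverages → 12.25% → €6.40
Tax on alcoholic beverages = €1.97 + €6.40 = €8.37

€8.37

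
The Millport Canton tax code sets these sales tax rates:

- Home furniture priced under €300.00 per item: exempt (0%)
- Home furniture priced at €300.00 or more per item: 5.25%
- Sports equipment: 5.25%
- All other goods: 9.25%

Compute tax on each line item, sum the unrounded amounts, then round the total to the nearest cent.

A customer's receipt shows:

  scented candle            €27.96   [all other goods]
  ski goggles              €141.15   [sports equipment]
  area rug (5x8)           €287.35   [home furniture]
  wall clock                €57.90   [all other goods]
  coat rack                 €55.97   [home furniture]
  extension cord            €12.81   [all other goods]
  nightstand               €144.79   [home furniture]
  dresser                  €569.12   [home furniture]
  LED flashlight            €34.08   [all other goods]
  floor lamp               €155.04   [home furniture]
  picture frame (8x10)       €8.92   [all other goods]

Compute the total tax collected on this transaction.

€50.39

Scented candle €27.96: all other goods → 9.25% → €2.5863
Ski goggles €141.15: sports equipment → 5.25% → €7.410375
Area rug (5x8) €287.35: home furniture, under €300.00 → 0% → €0.00
Wall clock €57.90: all other goods → 9.25% → €5.35575
Coat rack €55.97: home furniture, under €300.00 → 0% → €0.00
Extension cord €12.81: all other goods → 9.25% → €1.184925
Nightstand €144.79: home furniture, under €300.00 → 0% → €0.00
Dresser €569.12: home furniture, €300.00 or more → 5.25% → €29.8788
LED flashlight €34.08: all other goods → 9.25% → €3.1524
Floor lamp €155.04: home furniture, under €300.00 → 0% → €0.00
Picture frame (8x10) €8.92: all other goods → 9.25% → €0.8251
Unrounded tax sum = €50.39365 → €50.39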